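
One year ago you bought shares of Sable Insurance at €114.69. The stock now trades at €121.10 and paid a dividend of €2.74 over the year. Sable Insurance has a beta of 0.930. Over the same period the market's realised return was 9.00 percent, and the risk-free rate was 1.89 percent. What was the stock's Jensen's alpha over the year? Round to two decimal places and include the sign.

-0.52%

Realised HPR = (P1 + D1 − P0) / P0 = (121.10 + 2.74 − 114.69) / 114.69 = 9.15 / 114.69 = 7.9780%
MRP = 9.00% − 1.89% = 7.11%
CAPM required = R_f + β·MRP = 1.89% + 0.930 × 7.11% = 8.50230%
α = realised − required = 7.9780% − 8.50230% = -0.52%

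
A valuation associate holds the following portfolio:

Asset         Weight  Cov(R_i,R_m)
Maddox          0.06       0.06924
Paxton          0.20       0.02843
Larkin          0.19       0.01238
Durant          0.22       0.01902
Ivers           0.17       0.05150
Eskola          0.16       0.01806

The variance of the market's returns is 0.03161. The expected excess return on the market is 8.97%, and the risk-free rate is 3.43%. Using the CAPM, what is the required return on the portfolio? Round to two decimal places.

11.38%

β_Maddox = 0.06924 / 0.03161 = 2.1904
β_Paxton = 0.02843 / 0.03161 = 0.8994
β_Larkin = 0.01238 / 0.03161 = 0.3916
β_Durant = 0.01902 / 0.03161 = 0.6017
β_Ivers = 0.05150 / 0.03161 = 1.6292
β_Eskola = 0.01806 / 0.03161 = 0.5713
β_P = Σ w_i β_i = 0.06×2.1904 + 0.20×0.8994 + 0.19×0.3916 + 0.22×0.6017 + 0.17×1.6292 + 0.16×0.5713 = 0.8865
E(R_P) = R_f + β_P × MRP = 3.43% + 0.8865 × 8.97% = 11.38%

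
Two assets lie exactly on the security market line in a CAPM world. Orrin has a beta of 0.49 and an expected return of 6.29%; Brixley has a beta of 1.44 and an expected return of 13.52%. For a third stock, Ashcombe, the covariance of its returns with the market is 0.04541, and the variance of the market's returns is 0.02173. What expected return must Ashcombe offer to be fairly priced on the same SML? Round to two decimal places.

18.46%

MRP = (13.52% − 6.29%) / (1.44 − 0.49) = 7.6105%
R_f = 6.29% − 0.49 × 7.6105% = 2.5609%
β_Ashcombe = Cov / Var(R_m) = 0.04541 / 0.02173 = 2.0897
E(R_Ashcombe) = R_f + β × MRP = 2.5609% + 2.0897 × 7.6105% = 18.46%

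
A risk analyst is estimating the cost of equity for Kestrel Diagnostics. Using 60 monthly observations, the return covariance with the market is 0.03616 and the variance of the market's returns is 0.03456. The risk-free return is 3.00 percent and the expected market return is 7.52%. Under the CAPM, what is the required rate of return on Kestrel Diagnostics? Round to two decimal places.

β = Cov(R_i, R_m) / Var(R_m) = 0.03616 / 0.03456 = 1.0463
MRP = 7.52% − 3.00% = 4.52%
E(R) = R_f + β × MRP = 3.00% + 1.0463 × 4.52% = 7.73%

7.73%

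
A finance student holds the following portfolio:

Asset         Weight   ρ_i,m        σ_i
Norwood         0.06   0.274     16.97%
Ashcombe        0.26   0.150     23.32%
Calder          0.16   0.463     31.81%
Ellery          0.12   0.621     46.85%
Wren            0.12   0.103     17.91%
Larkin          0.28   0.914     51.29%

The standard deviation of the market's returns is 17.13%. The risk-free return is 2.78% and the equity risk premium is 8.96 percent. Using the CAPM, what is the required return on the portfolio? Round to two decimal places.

β_Norwood = 0.274 × 16.97% / 17.13% = 0.2714
β_Ashcombe = 0.150 × 23.32% / 17.13% = 0.2042
β_Calder = 0.463 × 31.81% / 17.13% = 0.8598
β_Ellery = 0.621 × 46.85% / 17.13% = 1.6984
β_Wren = 0.103 × 17.91% / 17.13% = 0.1077
β_Larkin = 0.914 × 51.29% / 17.13% = 2.7367
β_P = Σ w_i β_i = 0.06×0.2714 + 0.26×0.2042 + 0.16×0.8598 + 0.12×1.6984 + 0.12×0.1077 + 0.28×2.7367 = 1.1900
E(R_P) = R_f + β_P × MRP = 2.78% + 1.1900 × 8.96% = 13.44%

13.44%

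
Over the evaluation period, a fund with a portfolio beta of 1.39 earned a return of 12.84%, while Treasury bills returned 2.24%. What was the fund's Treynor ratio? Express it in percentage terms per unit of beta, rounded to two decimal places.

Treynor = (R_P − R_f) / β_P = (12.84% − 2.24%) / 1.3900 = 10.60% / 1.3900 = 7.63%

7.63%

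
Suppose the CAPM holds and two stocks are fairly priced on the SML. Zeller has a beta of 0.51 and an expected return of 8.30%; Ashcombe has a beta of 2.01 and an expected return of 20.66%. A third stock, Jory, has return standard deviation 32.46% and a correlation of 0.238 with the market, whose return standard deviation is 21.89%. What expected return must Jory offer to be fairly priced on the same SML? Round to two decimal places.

7.01%

MRP = (20.66% − 8.30%) / (2.01 − 0.51) = 8.2400%
R_f = 8.30% − 0.51 × 8.2400% = 4.0976%
β_Jory = ρ·σ_i/σ_m = 0.238 × 32.46 / 21.89 = 0.3529
E(R_Jory) = R_f + β × MRP = 4.0976% + 0.3529 × 8.2400% = 7.01%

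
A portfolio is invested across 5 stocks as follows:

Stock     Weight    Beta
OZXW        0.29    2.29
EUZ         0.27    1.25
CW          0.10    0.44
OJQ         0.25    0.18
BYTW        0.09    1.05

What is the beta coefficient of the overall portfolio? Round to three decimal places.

1.185

β_P = Σ w_i β_i = 0.29×2.29 + 0.27×1.25 + 0.10×0.44 + 0.25×0.18 + 0.09×1.05 = 1.1851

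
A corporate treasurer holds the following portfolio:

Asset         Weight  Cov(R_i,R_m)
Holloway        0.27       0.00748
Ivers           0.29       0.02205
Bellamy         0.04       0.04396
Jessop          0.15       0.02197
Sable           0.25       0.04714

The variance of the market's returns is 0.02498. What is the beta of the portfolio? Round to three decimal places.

1.011

β_Holloway = 0.00748 / 0.02498 = 0.2994
β_Ivers = 0.02205 / 0.02498 = 0.8827
β_Bellamy = 0.04396 / 0.02498 = 1.7598
β_Jessop = 0.02197 / 0.02498 = 0.8795
β_Sable = 0.04714 / 0.02498 = 1.8871
β_P = Σ w_i β_i = 0.27×0.2994 + 0.29×0.8827 + 0.04×1.7598 + 0.15×0.8795 + 0.25×1.8871 = 1.0109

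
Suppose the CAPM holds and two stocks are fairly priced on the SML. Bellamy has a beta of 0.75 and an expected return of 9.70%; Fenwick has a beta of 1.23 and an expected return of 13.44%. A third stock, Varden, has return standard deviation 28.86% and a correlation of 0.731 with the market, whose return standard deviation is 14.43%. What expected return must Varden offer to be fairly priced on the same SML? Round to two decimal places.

MRP = (13.44% − 9.70%) / (1.23 − 0.75) = 7.7917%
R_f = 9.70% − 0.75 × 7.7917% = 3.8562%
β_Varden = ρ·σ_i/σ_m = 0.731 × 28.86 / 14.43 = 1.4620
E(R_Varden) = R_f + β × MRP = 3.8562% + 1.4620 × 7.7917% = 15.25%

15.25%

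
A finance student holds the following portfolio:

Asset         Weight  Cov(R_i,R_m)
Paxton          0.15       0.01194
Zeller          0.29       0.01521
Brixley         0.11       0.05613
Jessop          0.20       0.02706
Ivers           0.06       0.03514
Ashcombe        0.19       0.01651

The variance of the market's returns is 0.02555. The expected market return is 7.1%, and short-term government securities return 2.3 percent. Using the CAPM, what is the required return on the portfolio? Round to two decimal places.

6.63%

β_Paxton = 0.01194 / 0.02555 = 0.4673
β_Zeller = 0.01521 / 0.02555 = 0.5953
β_Brixley = 0.05613 / 0.02555 = 2.1969
β_Jessop = 0.02706 / 0.02555 = 1.0591
β_Ivers = 0.03514 / 0.02555 = 1.3753
β_Ashcombe = 0.01651 / 0.02555 = 0.6462
β_P = Σ w_i β_i = 0.15×0.4673 + 0.29×0.5953 + 0.11×2.1969 + 0.20×1.0591 + 0.06×1.3753 + 0.19×0.6462 = 0.9015
MRP = 7.1% − 2.3% = 4.80%
E(R_P) = R_f + β_P × MRP = 2.3% + 0.9015 × 4.8% = 6.63%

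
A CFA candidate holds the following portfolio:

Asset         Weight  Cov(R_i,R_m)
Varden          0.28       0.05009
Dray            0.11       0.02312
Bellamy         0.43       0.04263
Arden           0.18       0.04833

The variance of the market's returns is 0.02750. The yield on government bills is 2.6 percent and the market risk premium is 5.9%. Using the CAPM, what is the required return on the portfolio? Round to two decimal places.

β_Varden = 0.05009 / 0.02750 = 1.8215
β_Dray = 0.02312 / 0.02750 = 0.8407
β_Bellamy = 0.04263 / 0.02750 = 1.5502
β_Arden = 0.04833 / 0.02750 = 1.7575
β_P = Σ w_i β_i = 0.28×1.8215 + 0.11×0.8407 + 0.43×1.5502 + 0.18×1.7575 = 1.5854
E(R_P) = R_f + β_P × MRP = 2.6% + 1.5854 × 5.9% = 11.95%

11.95%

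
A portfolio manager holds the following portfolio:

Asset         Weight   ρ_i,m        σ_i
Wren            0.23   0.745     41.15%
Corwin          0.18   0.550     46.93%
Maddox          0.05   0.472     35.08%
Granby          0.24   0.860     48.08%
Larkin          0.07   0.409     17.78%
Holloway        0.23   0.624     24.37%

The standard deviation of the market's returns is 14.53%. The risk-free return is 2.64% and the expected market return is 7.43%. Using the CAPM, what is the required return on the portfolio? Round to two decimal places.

11.36%

β_Wren = 0.745 × 41.15% / 14.53% = 2.1099
β_Corwin = 0.550 × 46.93% / 14.53% = 1.7764
β_Maddox = 0.472 × 35.08% / 14.53% = 1.1396
β_Granby = 0.860 × 48.08% / 14.53% = 2.8458
β_Larkin = 0.409 × 17.78% / 14.53% = 0.5005
β_Holloway = 0.624 × 24.37% / 14.53% = 1.0466
β_P = Σ w_i β_i = 0.23×2.1099 + 0.18×1.7764 + 0.05×1.1396 + 0.24×2.8458 + 0.07×0.5005 + 0.23×1.0466 = 1.8208
MRP = 7.43% − 2.64% = 4.79%
E(R_P) = R_f + β_P × MRP = 2.64% + 1.8208 × 4.79% = 11.36%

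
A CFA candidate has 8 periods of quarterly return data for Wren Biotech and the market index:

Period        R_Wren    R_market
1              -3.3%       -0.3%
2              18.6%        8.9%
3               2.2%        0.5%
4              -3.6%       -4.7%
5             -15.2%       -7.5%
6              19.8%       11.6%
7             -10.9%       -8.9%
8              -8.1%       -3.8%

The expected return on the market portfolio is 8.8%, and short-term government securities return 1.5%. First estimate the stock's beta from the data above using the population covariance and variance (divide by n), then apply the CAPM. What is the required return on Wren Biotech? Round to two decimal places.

13.97%

Mean R_i = (-3.3 + 18.6 + 2.2 − 3.6 − 15.2 + 19.8 − 10.9 − 8.1) / 8 = -0.0625%
Mean R_m = (-0.3 + 8.9 + 0.5 − 4.7 − 7.5 + 11.6 − 8.9 − 3.8) / 8 = -0.5250%
Σ(R_i − R̄_i)(R_m − R̄_m) = 655.7575  ⇒  Cov = 655.7575 / 8 = 81.9697
Σ(R_m − R̄_m)² = 383.8950  ⇒  Var(R_m) = 383.8950 / 8 = 47.9869
β = Cov / Var(R_m) = 81.9697 / 47.9869 = 1.7082
MRP = 8.8% − 1.5% = 7.30%
E(R) = R_f + β × MRP = 1.5% + 1.7082 × 7.3% = 13.97%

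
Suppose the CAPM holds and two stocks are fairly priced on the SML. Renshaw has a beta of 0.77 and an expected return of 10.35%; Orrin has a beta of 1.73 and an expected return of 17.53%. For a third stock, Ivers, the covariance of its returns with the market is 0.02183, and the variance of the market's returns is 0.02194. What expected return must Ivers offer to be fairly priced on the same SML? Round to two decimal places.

MRP = (17.53% − 10.35%) / (1.73 − 0.77) = 7.4792%
R_f = 10.35% − 0.77 × 7.4792% = 4.5910%
β_Ivers = Cov / Var(R_m) = 0.02183 / 0.02194 = 0.9950
E(R_Ivers) = R_f + β × MRP = 4.5910% + 0.9950 × 7.4792% = 12.03%

12.03%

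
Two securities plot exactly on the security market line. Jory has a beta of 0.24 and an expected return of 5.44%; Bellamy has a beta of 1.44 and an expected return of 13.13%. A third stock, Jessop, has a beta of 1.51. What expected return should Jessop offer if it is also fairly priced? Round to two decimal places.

13.58%

MRP (SML slope) = (13.13% − 5.44%) / (1.44 − 0.24) = 7.69% / 1.20 = 6.4083%
R_f (intercept) = 5.44% − 0.24 × 6.4083% = 3.9020%
E(R_Jessop) = R_f + β × MRP = 3.9020% + 1.51 × 6.4083% = 13.58%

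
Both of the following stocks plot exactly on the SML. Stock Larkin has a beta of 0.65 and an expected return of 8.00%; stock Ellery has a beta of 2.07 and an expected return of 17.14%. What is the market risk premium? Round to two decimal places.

6.44%

Both satisfy E(R) = R_f + β·MRP, so the slope of the SML is
MRP = (17.14% − 8.00%) / (2.07 − 0.65) = 9.14% / 1.42 = 6.4366%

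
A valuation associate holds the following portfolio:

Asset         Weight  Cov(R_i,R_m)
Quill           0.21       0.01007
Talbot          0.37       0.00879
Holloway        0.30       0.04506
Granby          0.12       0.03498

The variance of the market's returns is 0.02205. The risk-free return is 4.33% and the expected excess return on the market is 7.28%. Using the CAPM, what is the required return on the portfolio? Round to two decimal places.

β_Quill = 0.01007 / 0.02205 = 0.4567
β_Talbot = 0.00879 / 0.02205 = 0.3986
β_Holloway = 0.04506 / 0.02205 = 2.0435
β_Granby = 0.03498 / 0.02205 = 1.5864
β_P = Σ w_i β_i = 0.21×0.4567 + 0.37×0.3986 + 0.30×2.0435 + 0.12×1.5864 = 1.0468
E(R_P) = R_f + β_P × MRP = 4.33% + 1.0468 × 7.28% = 11.95%

11.95%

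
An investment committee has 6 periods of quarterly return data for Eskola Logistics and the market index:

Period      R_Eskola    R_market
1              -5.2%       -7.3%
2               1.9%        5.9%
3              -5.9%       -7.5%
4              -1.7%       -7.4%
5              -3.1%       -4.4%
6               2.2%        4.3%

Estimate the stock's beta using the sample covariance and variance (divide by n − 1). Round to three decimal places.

0.504

Mean R_i = (-5.2 + 1.9 − 5.9 − 1.7 − 3.1 + 2.2) / 6 = -1.9667%
Mean R_m = (-7.3 + 5.9 − 7.5 − 7.4 − 4.4 + 4.3) / 6 = -2.7333%
Σ(R_i − R̄_i)(R_m − R̄_m) = 96.8467  ⇒  Cov = 96.8467 / 5 = 19.3693
Σ(R_m − R̄_m)² = 192.1333  ⇒  Var(R_m) = 192.1333 / 5 = 38.4267
β = Cov / Var(R_m) = 19.3693 / 38.4267 = 0.5041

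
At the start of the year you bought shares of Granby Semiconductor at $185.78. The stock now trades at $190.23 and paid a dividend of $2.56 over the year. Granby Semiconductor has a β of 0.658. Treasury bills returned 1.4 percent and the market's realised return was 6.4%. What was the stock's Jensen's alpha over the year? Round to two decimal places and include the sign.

-0.92%

Realised HPR = (P1 + D1 − P0) / P0 = (190.23 + 2.56 − 185.78) / 185.78 = 7.01 / 185.78 = 3.7733%
MRP = 6.4% − 1.4% = 5.00%
CAPM required = R_f + β·MRP = 1.4% + 0.658 × 5.0% = 4.6900%
α = realised − required = 3.7733% − 4.6900% = -0.92%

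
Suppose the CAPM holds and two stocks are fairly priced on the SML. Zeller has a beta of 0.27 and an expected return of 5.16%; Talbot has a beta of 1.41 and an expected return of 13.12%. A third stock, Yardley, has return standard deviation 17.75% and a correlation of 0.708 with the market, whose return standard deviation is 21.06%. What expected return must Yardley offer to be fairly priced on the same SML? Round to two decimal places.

MRP = (13.12% − 5.16%) / (1.41 − 0.27) = 6.9825%
R_f = 5.16% − 0.27 × 6.9825% = 3.2747%
β_Yardley = ρ·σ_i/σ_m = 0.708 × 17.75 / 21.06 = 0.5967
E(R_Yardley) = R_f + β × MRP = 3.2747% + 0.5967 × 6.9825% = 7.44%

7.44%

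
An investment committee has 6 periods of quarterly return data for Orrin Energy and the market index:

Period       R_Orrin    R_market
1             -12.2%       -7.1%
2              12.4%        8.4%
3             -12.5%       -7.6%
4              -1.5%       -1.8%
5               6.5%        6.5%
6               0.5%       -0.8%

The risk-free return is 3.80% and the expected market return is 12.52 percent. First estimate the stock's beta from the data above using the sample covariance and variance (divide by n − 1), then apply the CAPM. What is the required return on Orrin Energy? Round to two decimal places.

16.56%

Mean R_i = (-12.2 + 12.4 − 12.5 − 1.5 + 6.5 + 0.5) / 6 = -1.1333%
Mean R_m = (-7.1 + 8.4 − 7.6 − 1.8 + 6.5 − 0.8) / 6 = -0.4000%
Σ(R_i − R̄_i)(R_m − R̄_m) = 327.6100  ⇒  Cov = 327.6100 / 5 = 65.5220
Σ(R_m − R̄_m)² = 223.9000  ⇒  Var(R_m) = 223.9000 / 5 = 44.7800
β = Cov / Var(R_m) = 65.5220 / 44.7800 = 1.4632
MRP = 12.52% − 3.80% = 8.72%
E(R) = R_f + β × MRP = 3.80% + 1.4632 × 8.72% = 16.56%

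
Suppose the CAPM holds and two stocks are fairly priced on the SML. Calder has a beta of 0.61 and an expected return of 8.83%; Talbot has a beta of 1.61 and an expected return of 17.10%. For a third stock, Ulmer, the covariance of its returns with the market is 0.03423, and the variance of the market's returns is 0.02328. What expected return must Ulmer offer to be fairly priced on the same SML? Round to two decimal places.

MRP = (17.10% − 8.83%) / (1.61 − 0.61) = 8.2700%
R_f = 8.83% − 0.61 × 8.2700% = 3.7853%
β_Ulmer = Cov / Var(R_m) = 0.03423 / 0.02328 = 1.4704
E(R_Ulmer) = R_f + β × MRP = 3.7853% + 1.4704 × 8.2700% = 15.95%

15.95%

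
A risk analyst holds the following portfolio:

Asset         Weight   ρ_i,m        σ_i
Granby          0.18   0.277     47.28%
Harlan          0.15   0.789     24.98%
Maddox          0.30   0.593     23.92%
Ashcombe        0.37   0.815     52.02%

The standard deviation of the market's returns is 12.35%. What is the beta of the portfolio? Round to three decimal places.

2.045

β_Granby = 0.277 × 47.28% / 12.35% = 1.0605
β_Harlan = 0.789 × 24.98% / 12.35% = 1.5959
β_Maddox = 0.593 × 23.92% / 12.35% = 1.1485
β_Ashcombe = 0.815 × 52.02% / 12.35% = 3.4329
β_P = Σ w_i β_i = 0.18×1.0605 + 0.15×1.5959 + 0.30×1.1485 + 0.37×3.4329 = 2.0450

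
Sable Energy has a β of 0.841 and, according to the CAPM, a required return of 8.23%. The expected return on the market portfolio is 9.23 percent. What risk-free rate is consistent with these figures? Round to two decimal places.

2.94%

E(R) = R_f + β(E(R_m) − R_f) = R_f(1 − β) + β·E(R_m)
8.23% = R_f × (1 − 0.841) + 0.841 × 9.23%
8.23% = R_f × 0.159 + 7.76243%
R_f = (8.23% − 7.76243%) / 0.159 = 2.94%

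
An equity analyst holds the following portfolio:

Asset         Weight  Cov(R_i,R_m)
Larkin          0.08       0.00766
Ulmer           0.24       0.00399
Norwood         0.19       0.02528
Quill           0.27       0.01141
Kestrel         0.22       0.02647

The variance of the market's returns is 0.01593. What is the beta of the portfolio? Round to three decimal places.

0.959

β_Larkin = 0.00766 / 0.01593 = 0.4809
β_Ulmer = 0.00399 / 0.01593 = 0.2505
β_Norwood = 0.02528 / 0.01593 = 1.5869
β_Quill = 0.01141 / 0.01593 = 0.7163
β_Kestrel = 0.02647 / 0.01593 = 1.6616
β_P = Σ w_i β_i = 0.08×0.4809 + 0.24×0.2505 + 0.19×1.5869 + 0.27×0.7163 + 0.22×1.6616 = 0.9591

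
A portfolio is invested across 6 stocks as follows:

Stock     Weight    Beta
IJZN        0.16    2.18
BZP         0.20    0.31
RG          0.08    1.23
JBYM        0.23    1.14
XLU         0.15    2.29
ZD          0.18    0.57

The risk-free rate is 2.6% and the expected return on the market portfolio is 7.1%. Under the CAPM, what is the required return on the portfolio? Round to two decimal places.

8.08%

β_P = Σ w_i β_i = 0.16×2.18 + 0.20×0.31 + 0.08×1.23 + 0.23×1.14 + 0.15×2.29 + 0.18×0.57 = 1.2175
MRP = 7.1% − 2.6% = 4.50%
E(R_P) = R_f + β_P × MRP = 2.6% + 1.2175 × 4.5% = 8.08%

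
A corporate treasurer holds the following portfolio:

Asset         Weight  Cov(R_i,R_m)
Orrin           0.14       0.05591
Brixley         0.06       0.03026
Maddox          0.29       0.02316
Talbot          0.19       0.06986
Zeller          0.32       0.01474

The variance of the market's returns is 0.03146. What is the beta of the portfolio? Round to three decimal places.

β_Orrin = 0.05591 / 0.03146 = 1.7772
β_Brixley = 0.03026 / 0.03146 = 0.9619
β_Maddox = 0.02316 / 0.03146 = 0.7362
β_Talbot = 0.06986 / 0.03146 = 2.2206
β_Zeller = 0.01474 / 0.03146 = 0.4685
β_P = Σ w_i β_i = 0.14×1.7772 + 0.06×0.9619 + 0.29×0.7362 + 0.19×2.2206 + 0.32×0.4685 = 1.0919

1.092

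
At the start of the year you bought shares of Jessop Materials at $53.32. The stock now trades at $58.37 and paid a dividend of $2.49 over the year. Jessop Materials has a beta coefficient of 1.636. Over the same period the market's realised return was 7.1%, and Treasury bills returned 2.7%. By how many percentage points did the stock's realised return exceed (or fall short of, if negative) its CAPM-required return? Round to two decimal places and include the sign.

+4.24%

Realised HPR = (P1 + D1 − P0) / P0 = (58.37 + 2.49 − 53.32) / 53.32 = 7.54 / 53.32 = 14.1410%
MRP = 7.1% − 2.7% = 4.40%
CAPM required = R_f + β·MRP = 2.7% + 1.636 × 4.4% = 9.8984%
α = realised − required = 14.1410% − 9.8984% = +4.24%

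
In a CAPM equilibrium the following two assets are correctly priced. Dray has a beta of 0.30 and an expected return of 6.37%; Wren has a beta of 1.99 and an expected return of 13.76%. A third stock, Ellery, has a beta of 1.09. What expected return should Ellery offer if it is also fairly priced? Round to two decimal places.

9.82%

MRP (SML slope) = (13.76% − 6.37%) / (1.99 − 0.30) = 7.39% / 1.69 = 4.3728%
R_f (intercept) = 6.37% − 0.30 × 4.3728% = 5.0582%
E(R_Ellery) = R_f + β × MRP = 5.0582% + 1.09 × 4.3728% = 9.82%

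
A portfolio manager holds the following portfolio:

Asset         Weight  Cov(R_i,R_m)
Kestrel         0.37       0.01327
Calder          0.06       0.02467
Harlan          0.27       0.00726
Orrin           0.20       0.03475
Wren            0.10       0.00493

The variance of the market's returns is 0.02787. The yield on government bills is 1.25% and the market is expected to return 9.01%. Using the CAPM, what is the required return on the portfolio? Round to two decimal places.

β_Kestrel = 0.01327 / 0.02787 = 0.4761
β_Calder = 0.02467 / 0.02787 = 0.8852
β_Harlan = 0.00726 / 0.02787 = 0.2605
β_Orrin = 0.03475 / 0.02787 = 1.2469
β_Wren = 0.00493 / 0.02787 = 0.1769
β_P = Σ w_i β_i = 0.37×0.4761 + 0.06×0.8852 + 0.27×0.2605 + 0.20×1.2469 + 0.10×0.1769 = 0.5667
MRP = 9.01% − 1.25% = 7.76%
E(R_P) = R_f + β_P × MRP = 1.25% + 0.5667 × 7.76% = 5.65%

5.65%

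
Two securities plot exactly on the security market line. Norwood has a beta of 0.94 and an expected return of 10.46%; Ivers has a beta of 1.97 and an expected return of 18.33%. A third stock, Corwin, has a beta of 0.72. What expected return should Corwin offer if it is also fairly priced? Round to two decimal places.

MRP (SML slope) = (18.33% − 10.46%) / (1.97 − 0.94) = 7.87% / 1.03 = 7.6408%
R_f (intercept) = 10.46% − 0.94 × 7.6408% = 3.2776%
E(R_Corwin) = R_f + β × MRP = 3.2776% + 0.72 × 7.6408% = 8.78%

8.78%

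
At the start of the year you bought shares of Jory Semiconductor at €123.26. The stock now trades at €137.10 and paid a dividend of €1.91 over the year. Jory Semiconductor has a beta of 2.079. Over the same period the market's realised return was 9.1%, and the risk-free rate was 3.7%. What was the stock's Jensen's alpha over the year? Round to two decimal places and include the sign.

-2.15%

Realised HPR = (P1 + D1 − P0) / P0 = (137.10 + 1.91 − 123.26) / 123.26 = 15.75 / 123.26 = 12.7779%
MRP = 9.1% − 3.7% = 5.40%
CAPM required = R_f + β·MRP = 3.7% + 2.079 × 5.4% = 14.9266%
α = realised − required = 12.7779% − 14.9266% = -2.15%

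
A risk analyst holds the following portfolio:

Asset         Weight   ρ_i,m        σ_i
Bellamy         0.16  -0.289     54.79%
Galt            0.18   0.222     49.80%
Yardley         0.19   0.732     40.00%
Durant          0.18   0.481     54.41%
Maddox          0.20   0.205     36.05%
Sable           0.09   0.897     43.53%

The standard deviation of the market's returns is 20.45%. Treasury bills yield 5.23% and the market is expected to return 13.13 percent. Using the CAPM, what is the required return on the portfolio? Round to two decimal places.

β_Bellamy = -0.289 × 54.79% / 20.45% = -0.7743
β_Galt = 0.222 × 49.80% / 20.45% = 0.5406
β_Yardley = 0.732 × 40.00% / 20.45% = 1.4318
β_Durant = 0.481 × 54.41% / 20.45% = 1.2798
β_Maddox = 0.205 × 36.05% / 20.45% = 0.3614
β_Sable = 0.897 × 43.53% / 20.45% = 1.9094
β_P = Σ w_i β_i = 0.16×-0.7743 + 0.18×0.5406 + 0.19×1.4318 + 0.18×1.2798 + 0.20×0.3614 + 0.09×1.9094 = 0.7200
MRP = 13.13% − 5.23% = 7.90%
E(R_P) = R_f + β_P × MRP = 5.23% + 0.7200 × 7.90% = 10.92%

10.92%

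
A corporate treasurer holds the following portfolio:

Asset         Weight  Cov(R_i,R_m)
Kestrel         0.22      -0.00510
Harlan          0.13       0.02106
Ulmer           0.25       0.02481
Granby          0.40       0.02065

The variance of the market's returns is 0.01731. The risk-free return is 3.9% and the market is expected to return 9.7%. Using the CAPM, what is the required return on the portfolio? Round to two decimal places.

9.29%

β_Kestrel = -0.00510 / 0.01731 = -0.2946
β_Harlan = 0.02106 / 0.01731 = 1.2166
β_Ulmer = 0.02481 / 0.01731 = 1.4333
β_Granby = 0.02065 / 0.01731 = 1.1930
β_P = Σ w_i β_i = 0.22×-0.2946 + 0.13×1.2166 + 0.25×1.4333 + 0.40×1.1930 = 0.9289
MRP = 9.7% − 3.9% = 5.80%
E(R_P) = R_f + β_P × MRP = 3.9% + 0.9289 × 5.8% = 9.29%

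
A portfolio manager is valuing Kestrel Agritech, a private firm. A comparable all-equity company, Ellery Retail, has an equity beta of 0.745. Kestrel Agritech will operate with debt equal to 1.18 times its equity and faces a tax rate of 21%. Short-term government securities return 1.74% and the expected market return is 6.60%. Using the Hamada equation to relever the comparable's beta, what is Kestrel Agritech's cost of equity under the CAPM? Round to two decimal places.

β_L = β_U × [1 + (1 − t)(D/E)] = 0.745 × [1 + (1 − 0.21) × 1.18]
    = 0.745 × [1 + 0.79 × 1.18] = 0.745 × 1.9322 = 1.4395
MRP = 6.60% − 1.74% = 4.86%
E(R) = R_f + β_L × MRP = 1.74% + 1.4395 × 4.86% = 8.74%

8.74%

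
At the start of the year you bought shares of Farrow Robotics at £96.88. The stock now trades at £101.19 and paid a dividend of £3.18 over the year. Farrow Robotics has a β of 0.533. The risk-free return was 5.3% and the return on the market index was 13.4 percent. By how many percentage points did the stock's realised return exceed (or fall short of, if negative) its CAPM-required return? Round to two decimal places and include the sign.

-1.89%

Realised HPR = (P1 + D1 − P0) / P0 = (101.19 + 3.18 − 96.88) / 96.88 = 7.49 / 96.88 = 7.7312%
MRP = 13.4% − 5.3% = 8.10%
CAPM required = R_f + β·MRP = 5.3% + 0.533 × 8.1% = 9.6173%
α = realised − required = 7.7312% − 9.6173% = -1.89%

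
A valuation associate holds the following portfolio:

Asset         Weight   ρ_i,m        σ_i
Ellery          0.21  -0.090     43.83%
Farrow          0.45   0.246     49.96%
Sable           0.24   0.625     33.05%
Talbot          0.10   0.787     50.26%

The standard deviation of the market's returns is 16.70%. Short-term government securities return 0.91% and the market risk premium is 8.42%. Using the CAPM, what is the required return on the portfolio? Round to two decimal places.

β_Ellery = -0.090 × 43.83% / 16.70% = -0.2362
β_Farrow = 0.246 × 49.96% / 16.70% = 0.7359
β_Sable = 0.625 × 33.05% / 16.70% = 1.2369
β_Talbot = 0.787 × 50.26% / 16.70% = 2.3685
β_P = Σ w_i β_i = 0.21×-0.2362 + 0.45×0.7359 + 0.24×1.2369 + 0.10×2.3685 = 0.8153
E(R_P) = R_f + β_P × MRP = 0.91% + 0.8153 × 8.42% = 7.77%

7.77%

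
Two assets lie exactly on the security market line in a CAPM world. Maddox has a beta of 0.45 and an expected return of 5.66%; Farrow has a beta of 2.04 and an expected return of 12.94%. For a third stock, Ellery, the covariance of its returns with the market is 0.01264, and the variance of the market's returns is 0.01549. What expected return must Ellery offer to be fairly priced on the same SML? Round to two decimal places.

MRP = (12.94% − 5.66%) / (2.04 − 0.45) = 4.5786%
R_f = 5.66% − 0.45 × 4.5786% = 3.5996%
β_Ellery = Cov / Var(R_m) = 0.01264 / 0.01549 = 0.8160
E(R_Ellery) = R_f + β × MRP = 3.5996% + 0.8160 × 4.5786% = 7.34%

7.34%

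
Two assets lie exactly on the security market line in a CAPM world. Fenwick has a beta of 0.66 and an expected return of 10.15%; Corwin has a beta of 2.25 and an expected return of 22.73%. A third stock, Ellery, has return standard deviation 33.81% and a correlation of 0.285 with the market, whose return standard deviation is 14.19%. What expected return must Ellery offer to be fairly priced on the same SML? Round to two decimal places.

10.30%

MRP = (22.73% − 10.15%) / (2.25 − 0.66) = 7.9119%
R_f = 10.15% − 0.66 × 7.9119% = 4.9281%
β_Ellery = ρ·σ_i/σ_m = 0.285 × 33.81 / 14.19 = 0.6791
E(R_Ellery) = R_f + β × MRP = 4.9281% + 0.6791 × 7.9119% = 10.30%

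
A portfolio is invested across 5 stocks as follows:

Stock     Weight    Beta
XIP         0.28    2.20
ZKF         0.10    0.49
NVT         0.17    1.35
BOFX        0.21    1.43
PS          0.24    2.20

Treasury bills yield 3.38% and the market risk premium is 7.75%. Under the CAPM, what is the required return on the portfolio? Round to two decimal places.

16.73%

β_P = Σ w_i β_i = 0.28×2.20 + 0.10×0.49 + 0.17×1.35 + 0.21×1.43 + 0.24×2.20 = 1.7228
E(R_P) = R_f + β_P × MRP = 3.38% + 1.7228 × 7.75% = 16.73%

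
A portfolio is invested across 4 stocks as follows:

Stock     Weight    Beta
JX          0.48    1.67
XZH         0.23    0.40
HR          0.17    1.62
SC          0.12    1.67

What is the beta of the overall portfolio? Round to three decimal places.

β_P = Σ w_i β_i = 0.48×1.67 + 0.23×0.40 + 0.17×1.62 + 0.12×1.67 = 1.3694

1.369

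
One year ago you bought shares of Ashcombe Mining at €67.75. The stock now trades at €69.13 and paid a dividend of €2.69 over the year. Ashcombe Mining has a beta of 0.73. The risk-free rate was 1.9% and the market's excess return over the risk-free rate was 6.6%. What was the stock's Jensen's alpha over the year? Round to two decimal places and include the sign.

Realised HPR = (P1 + D1 − P0) / P0 = (69.13 + 2.69 − 67.75) / 67.75 = 4.07 / 67.75 = 6.0074%
CAPM required = R_f + β·MRP = 1.9% + 0.73 × 6.6% = 6.7180%
α = realised − required = 6.0074% − 6.7180% = -0.71%

-0.71%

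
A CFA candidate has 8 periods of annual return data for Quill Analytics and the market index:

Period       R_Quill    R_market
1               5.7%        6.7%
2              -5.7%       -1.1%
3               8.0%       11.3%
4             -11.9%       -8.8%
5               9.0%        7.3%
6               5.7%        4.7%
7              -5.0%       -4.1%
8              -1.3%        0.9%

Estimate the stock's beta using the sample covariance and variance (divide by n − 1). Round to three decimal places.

1.108

Mean R_i = (5.7 − 5.7 + 8.0 − 11.9 + 9.0 + 5.7 − 5.0 − 1.3) / 8 = 0.5625%
Mean R_m = (6.7 − 1.1 + 11.3 − 8.8 + 7.3 + 4.7 − 4.1 + 0.9) / 8 = 2.1125%
Σ(R_i − R̄_i)(R_m − R̄_m) = 341.8938  ⇒  Cov = 341.8938 / 7 = 48.8420
Σ(R_m − R̄_m)² = 308.5288  ⇒  Var(R_m) = 308.5288 / 7 = 44.0755
β = Cov / Var(R_m) = 48.8420 / 44.0755 = 1.1081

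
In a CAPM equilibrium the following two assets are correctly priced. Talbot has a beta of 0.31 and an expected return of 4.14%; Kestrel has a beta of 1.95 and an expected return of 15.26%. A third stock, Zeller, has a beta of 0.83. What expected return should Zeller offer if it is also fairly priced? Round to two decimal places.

7.67%

MRP (SML slope) = (15.26% − 4.14%) / (1.95 − 0.31) = 11.12% / 1.64 = 6.7805%
R_f (intercept) = 4.14% − 0.31 × 6.7805% = 2.0380%
E(R_Zeller) = R_f + β × MRP = 2.0380% + 0.83 × 6.7805% = 7.67%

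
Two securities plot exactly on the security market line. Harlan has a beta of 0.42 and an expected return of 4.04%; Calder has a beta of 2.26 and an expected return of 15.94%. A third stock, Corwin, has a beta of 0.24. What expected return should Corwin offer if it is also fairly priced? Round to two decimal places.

2.88%

MRP (SML slope) = (15.94% − 4.04%) / (2.26 − 0.42) = 11.90% / 1.84 = 6.4674%
R_f (intercept) = 4.04% − 0.42 × 6.4674% = 1.3237%
E(R_Corwin) = R_f + β × MRP = 1.3237% + 0.24 × 6.4674% = 2.88%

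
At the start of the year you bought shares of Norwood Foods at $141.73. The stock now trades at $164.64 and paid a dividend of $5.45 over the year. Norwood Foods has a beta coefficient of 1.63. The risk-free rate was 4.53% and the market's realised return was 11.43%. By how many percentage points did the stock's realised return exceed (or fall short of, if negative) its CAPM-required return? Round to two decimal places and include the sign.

Realised HPR = (P1 + D1 − P0) / P0 = (164.64 + 5.45 − 141.73) / 141.73 = 28.36 / 141.73 = 20.0099%
MRP = 11.43% − 4.53% = 6.90%
CAPM required = R_f + β·MRP = 4.53% + 1.63 × 6.90% = 15.7770%
α = realised − required = 20.0099% − 15.7770% = +4.23%

+4.23%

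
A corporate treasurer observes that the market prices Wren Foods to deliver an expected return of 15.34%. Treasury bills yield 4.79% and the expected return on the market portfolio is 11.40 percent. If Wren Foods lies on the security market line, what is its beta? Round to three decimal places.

MRP = 11.40% − 4.79% = 6.61%
β = (E(R) − R_f) / MRP = (15.34% − 4.79%) / 6.61% = 10.55% / 6.61% = 1.596

1.596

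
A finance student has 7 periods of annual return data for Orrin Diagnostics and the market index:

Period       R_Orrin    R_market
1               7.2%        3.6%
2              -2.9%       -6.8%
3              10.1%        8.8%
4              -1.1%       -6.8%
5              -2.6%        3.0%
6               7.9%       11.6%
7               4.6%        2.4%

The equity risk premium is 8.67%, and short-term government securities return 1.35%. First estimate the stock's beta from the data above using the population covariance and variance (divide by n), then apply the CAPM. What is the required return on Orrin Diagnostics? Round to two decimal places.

6.74%

Mean R_i = (7.2 − 2.9 + 10.1 − 1.1 − 2.6 + 7.9 + 4.6) / 7 = 3.3143%
Mean R_m = (3.6 − 6.8 + 8.8 − 6.8 + 3.0 + 11.6 + 2.4) / 7 = 2.2571%
Σ(R_i − R̄_i)(R_m − R̄_m) = 184.5143  ⇒  Cov = 184.5143 / 7 = 26.3592
Σ(R_m − R̄_m)² = 296.5371  ⇒  Var(R_m) = 296.5371 / 7 = 42.3624
β = Cov / Var(R_m) = 26.3592 / 42.3624 = 0.6222
E(R) = R_f + β × MRP = 1.35% + 0.6222 × 8.67% = 6.74%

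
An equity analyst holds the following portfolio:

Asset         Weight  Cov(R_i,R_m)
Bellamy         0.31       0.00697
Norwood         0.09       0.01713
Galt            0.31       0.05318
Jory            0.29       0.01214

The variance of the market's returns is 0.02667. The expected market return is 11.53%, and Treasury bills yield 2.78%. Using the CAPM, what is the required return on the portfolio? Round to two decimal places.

10.56%

β_Bellamy = 0.00697 / 0.02667 = 0.2613
β_Norwood = 0.01713 / 0.02667 = 0.6423
β_Galt = 0.05318 / 0.02667 = 1.9940
β_Jory = 0.01214 / 0.02667 = 0.4552
β_P = Σ w_i β_i = 0.31×0.2613 + 0.09×0.6423 + 0.31×1.9940 + 0.29×0.4552 = 0.8890
MRP = 11.53% − 2.78% = 8.75%
E(R_P) = R_f + β_P × MRP = 2.78% + 0.8890 × 8.75% = 10.56%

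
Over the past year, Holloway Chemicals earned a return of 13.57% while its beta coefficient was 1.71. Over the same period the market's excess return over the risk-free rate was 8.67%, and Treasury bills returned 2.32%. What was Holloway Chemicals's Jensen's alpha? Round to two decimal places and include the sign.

CAPM benchmark = R_f + β(R_m − R_f) = 2.32% + 1.71 × 8.67% = 17.1457%
α = actual − benchmark = 13.57% − 17.1457% = -3.58%

-3.58%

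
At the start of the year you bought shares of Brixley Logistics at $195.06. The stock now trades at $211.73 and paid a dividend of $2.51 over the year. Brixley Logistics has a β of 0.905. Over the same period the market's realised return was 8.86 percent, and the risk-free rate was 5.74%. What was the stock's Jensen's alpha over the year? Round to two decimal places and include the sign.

Realised HPR = (P1 + D1 − P0) / P0 = (211.73 + 2.51 − 195.06) / 195.06 = 19.18 / 195.06 = 9.8329%
MRP = 8.86% − 5.74% = 3.12%
CAPM required = R_f + β·MRP = 5.74% + 0.905 × 3.12% = 8.56360%
α = realised − required = 9.8329% − 8.56360% = +1.27%

+1.27%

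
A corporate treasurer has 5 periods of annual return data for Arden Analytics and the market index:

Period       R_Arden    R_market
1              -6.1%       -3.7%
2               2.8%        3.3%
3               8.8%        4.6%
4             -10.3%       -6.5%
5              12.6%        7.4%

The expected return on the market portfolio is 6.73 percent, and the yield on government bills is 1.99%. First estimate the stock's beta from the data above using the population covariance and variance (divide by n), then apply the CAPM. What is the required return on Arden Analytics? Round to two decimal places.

9.73%

Mean R_i = (-6.1 + 2.8 + 8.8 − 10.3 + 12.6) / 5 = 1.5600%
Mean R_m = (-3.7 + 3.3 + 4.6 − 6.5 + 7.4) / 5 = 1.0200%
Σ(R_i − R̄_i)(R_m − R̄_m) = 224.5240  ⇒  Cov = 224.5240 / 5 = 44.9048
Σ(R_m − R̄_m)² = 137.5480  ⇒  Var(R_m) = 137.5480 / 5 = 27.5096
β = Cov / Var(R_m) = 44.9048 / 27.5096 = 1.6323
MRP = 6.73% − 1.99% = 4.74%
E(R) = R_f + β × MRP = 1.99% + 1.6323 × 4.74% = 9.73%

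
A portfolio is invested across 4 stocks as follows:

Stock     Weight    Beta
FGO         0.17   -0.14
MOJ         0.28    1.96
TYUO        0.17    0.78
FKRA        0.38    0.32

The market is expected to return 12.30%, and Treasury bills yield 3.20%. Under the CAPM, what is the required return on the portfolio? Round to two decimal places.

10.29%

β_P = Σ w_i β_i = 0.17×-0.14 + 0.28×1.96 + 0.17×0.78 + 0.38×0.32 = 0.7792
MRP = 12.30% − 3.20% = 9.10%
E(R_P) = R_f + β_P × MRP = 3.20% + 0.7792 × 9.10% = 10.29%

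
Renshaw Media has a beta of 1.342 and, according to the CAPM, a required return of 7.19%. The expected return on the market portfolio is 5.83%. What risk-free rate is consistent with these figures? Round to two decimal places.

1.85%

E(R) = R_f + β(E(R_m) − R_f) = R_f(1 − β) + β·E(R_m)
7.19% = R_f × (1 − 1.342) + 1.342 × 5.83%
7.19% = R_f × -0.342 + 7.82386%
R_f = (7.19% − 7.82386%) / -0.342 = 1.85%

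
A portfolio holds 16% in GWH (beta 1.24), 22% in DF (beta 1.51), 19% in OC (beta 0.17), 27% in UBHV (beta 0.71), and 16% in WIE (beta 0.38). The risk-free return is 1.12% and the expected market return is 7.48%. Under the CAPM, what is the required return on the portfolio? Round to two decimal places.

β_P = Σ w_i β_i = 0.16×1.24 + 0.22×1.51 + 0.19×0.17 + 0.27×0.71 + 0.16×0.38 = 0.8154
MRP = 7.48% − 1.12% = 6.36%
E(R_P) = R_f + β_P × MRP = 1.12% + 0.8154 × 6.36% = 6.31%

6.31%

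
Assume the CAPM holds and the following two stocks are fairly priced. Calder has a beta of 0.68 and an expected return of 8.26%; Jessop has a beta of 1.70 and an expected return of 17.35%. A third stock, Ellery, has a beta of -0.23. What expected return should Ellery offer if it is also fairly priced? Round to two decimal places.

MRP (SML slope) = (17.35% − 8.26%) / (1.70 − 0.68) = 9.09% / 1.02 = 8.9118%
R_f (intercept) = 8.26% − 0.68 × 8.9118% = 2.2000%
E(R_Ellery) = R_f + β × MRP = 2.2000% + -0.23 × 8.9118% = 0.15%

0.15%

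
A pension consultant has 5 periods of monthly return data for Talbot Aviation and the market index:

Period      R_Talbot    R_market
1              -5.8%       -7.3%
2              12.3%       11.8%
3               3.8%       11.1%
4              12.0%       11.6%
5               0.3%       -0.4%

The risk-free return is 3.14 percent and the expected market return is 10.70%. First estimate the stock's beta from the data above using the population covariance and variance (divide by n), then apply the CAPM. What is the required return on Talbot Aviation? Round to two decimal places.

Mean R_i = (-5.8 + 12.3 + 3.8 + 12.0 + 0.3) / 5 = 4.5200%
Mean R_m = (-7.3 + 11.8 + 11.1 + 11.6 − 0.4) / 5 = 5.3600%
Σ(R_i − R̄_i)(R_m − R̄_m) = 247.6040  ⇒  Cov = 247.6040 / 5 = 49.5208
Σ(R_m − R̄_m)² = 306.8120  ⇒  Var(R_m) = 306.8120 / 5 = 61.3624
β = Cov / Var(R_m) = 49.5208 / 61.3624 = 0.8070
MRP = 10.70% − 3.14% = 7.56%
E(R) = R_f + β × MRP = 3.14% + 0.8070 × 7.56% = 9.24%

9.24%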